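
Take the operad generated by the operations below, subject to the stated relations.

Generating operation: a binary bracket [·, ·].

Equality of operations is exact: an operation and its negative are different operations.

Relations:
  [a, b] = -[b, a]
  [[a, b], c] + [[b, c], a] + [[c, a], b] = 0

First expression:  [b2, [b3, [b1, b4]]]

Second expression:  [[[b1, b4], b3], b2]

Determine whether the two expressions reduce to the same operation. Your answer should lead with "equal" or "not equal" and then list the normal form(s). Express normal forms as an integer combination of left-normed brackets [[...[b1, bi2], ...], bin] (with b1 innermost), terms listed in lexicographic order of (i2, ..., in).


equal: each reduces to [[[b1, b4], b3], b2]

In normal form, the first expression is [[[b1, b4], b3], b2]
In normal form, the second expression is [[[b1, b4], b3], b2]
Both agree, so they are equal.


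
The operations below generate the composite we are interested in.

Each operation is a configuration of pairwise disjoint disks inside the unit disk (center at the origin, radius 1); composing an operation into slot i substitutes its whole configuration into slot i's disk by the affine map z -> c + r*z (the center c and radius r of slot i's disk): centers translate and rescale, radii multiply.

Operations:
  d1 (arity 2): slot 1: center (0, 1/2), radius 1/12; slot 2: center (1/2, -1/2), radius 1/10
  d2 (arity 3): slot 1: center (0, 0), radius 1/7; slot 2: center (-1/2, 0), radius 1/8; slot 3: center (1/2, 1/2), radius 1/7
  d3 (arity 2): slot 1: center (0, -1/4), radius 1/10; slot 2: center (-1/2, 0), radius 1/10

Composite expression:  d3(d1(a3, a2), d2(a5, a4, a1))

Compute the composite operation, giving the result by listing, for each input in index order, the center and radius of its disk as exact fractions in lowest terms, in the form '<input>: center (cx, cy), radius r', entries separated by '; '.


a1: center (-9/20, 1/20), radius 1/70; a2: center (1/20, -3/10), radius 1/100; a3: center (0, -1/5), radius 1/120; a4: center (-11/20, 0), radius 1/80; a5: center (-1/2, 0), radius 1/70

Each a-disk chains the slot maps above it in d3; radii multiply.
input a3: applying the 2 nested substitutions gives center (0, -1/5), radius 1/120
input a2: applying the 2 nested substitutions gives center (1/20, -3/10), radius 1/100
input a5: applying the 2 nested substitutions gives center (-1/2, 0), radius 1/70
input a4: applying the 2 nested substitutions gives center (-11/20, 0), radius 1/80
input a1: applying the 2 nested substitutions gives center (-9/20, 1/20), radius 1/70


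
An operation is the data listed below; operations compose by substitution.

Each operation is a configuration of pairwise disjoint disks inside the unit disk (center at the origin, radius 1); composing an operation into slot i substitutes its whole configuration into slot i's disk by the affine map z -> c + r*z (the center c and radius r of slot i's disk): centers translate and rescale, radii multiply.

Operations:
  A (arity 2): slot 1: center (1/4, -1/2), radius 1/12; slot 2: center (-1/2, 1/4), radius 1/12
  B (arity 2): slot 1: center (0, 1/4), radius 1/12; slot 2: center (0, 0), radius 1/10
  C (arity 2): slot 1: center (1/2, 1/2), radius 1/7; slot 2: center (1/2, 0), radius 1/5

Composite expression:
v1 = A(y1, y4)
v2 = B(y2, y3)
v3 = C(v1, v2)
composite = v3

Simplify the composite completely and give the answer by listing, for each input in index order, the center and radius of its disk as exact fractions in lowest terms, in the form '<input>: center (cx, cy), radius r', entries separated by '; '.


Each y-disk chains the slot maps above it in C; radii multiply.
tracing y1 down its 2-map path: center (15/28, 3/7), radius 1/84
tracing y4 down its 2-map path: center (3/7, 15/28), radius 1/84
tracing y2 down its 2-map path: center (1/2, 1/20), radius 1/60
tracing y3 down its 2-map path: center (1/2, 0), radius 1/50

y1: center (15/28, 3/7), radius 1/84; y2: center (1/2, 1/20), radius 1/60; y3: center (1/2, 0), radius 1/50; y4: center (3/7, 15/28), radius 1/84


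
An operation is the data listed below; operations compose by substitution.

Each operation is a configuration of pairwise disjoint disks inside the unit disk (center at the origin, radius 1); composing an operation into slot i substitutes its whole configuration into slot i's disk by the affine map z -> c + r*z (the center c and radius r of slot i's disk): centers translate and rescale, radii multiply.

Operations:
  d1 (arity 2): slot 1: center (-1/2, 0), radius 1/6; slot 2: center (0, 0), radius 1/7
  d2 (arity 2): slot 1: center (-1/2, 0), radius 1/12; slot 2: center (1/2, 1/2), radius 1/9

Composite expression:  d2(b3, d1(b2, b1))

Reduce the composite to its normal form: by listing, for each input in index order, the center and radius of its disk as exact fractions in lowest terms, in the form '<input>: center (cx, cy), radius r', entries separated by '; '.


b1: center (1/2, 1/2), radius 1/63; b2: center (4/9, 1/2), radius 1/54; b3: center (-1/2, 0), radius 1/12

Below d2, radii multiply path by path; the b-disk centers shift.
b3 passes through 1 substitution, ending at center (-1/2, 0), radius 1/12
b2 passes through 2 substitutions, ending at center (4/9, 1/2), radius 1/54
b1 passes through 2 substitutions, ending at center (1/2, 1/2), radius 1/63


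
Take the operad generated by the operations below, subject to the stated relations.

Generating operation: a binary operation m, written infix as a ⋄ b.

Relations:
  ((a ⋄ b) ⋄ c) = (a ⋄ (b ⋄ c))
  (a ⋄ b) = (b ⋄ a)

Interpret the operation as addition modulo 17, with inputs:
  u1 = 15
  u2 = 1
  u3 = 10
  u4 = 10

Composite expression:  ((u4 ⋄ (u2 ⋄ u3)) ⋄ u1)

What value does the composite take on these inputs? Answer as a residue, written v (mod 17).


(u2 ⋄ u3) = 11
(u4 ⋄ (u2 ⋄ u3)) = 4
((u4 ⋄ (u2 ⋄ u3)) ⋄ u1) = 2

2 (mod 17)


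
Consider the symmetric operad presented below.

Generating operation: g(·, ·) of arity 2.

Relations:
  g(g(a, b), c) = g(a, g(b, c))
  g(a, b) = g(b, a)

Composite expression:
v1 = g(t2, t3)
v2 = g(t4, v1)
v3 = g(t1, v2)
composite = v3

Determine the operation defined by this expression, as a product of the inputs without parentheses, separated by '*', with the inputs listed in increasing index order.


t1 * t2 * t3 * t4

Both nesting and order wash out for g; what remains is which t's occur.
g(t2, t3) spells out as t2 * t3
g(t4, g(t2, t3)) spells out as t4 * t2 * t3
g(t1, g(t4, g(t2, t3))) spells out as t1 * t4 * t2 * t3
reordering the factors by index: t1 * t2 * t3 * t4


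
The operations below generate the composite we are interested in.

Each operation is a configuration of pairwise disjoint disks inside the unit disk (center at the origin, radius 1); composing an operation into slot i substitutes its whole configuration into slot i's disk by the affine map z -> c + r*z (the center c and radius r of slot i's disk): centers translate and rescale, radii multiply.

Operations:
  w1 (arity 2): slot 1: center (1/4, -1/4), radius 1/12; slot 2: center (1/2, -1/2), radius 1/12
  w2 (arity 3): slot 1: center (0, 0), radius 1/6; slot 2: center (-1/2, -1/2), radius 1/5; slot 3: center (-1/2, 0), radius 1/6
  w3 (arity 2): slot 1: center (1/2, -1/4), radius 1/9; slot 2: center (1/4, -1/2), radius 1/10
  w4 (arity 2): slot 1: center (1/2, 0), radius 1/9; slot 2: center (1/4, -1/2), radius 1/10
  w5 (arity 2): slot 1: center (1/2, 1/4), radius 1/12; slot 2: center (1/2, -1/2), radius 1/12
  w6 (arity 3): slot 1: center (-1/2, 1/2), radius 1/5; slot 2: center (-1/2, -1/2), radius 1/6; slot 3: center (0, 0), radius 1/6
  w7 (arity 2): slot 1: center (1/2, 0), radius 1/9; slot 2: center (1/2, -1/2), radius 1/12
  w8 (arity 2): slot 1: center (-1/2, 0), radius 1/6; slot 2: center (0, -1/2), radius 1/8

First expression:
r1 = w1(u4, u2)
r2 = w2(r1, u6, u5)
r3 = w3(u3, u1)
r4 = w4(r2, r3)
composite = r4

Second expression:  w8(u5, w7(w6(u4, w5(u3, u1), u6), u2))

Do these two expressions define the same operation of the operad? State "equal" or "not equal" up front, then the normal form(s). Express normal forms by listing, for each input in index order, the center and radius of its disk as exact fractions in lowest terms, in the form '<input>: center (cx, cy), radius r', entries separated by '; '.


not equal; the first gives u1: center (11/40, -11/20), radius 1/100; u2: center (55/108, -1/108), radius 1/648; u3: center (3/10, -21/40), radius 1/90; u4: center (109/216, -1/216), radius 1/648; u5: center (4/9, 0), radius 1/54; u6: center (4/9, -1/18), radius 1/45 and the second u1: center (49/864, -439/864), radius 1/5184; u2: center (1/16, -9/16), radius 1/96; u3: center (49/864, -875/1728), radius 1/5184; u4: center (1/18, -71/144), radius 1/360; u5: center (-1/2, 0), radius 1/6; u6: center (1/16, -1/2), radius 1/432

The first expression, normalized: u1: center (11/40, -11/20), radius 1/100; u2: center (55/108, -1/108), radius 1/648; u3: center (3/10, -21/40), radius 1/90; u4: center (109/216, -1/216), radius 1/648; u5: center (4/9, 0), radius 1/54; u6: center (4/9, -1/18), radius 1/45
The second expression, normalized: u1: center (49/864, -439/864), radius 1/5184; u2: center (1/16, -9/16), radius 1/96; u3: center (49/864, -875/1728), radius 1/5184; u4: center (1/18, -71/144), radius 1/360; u5: center (-1/2, 0), radius 1/6; u6: center (1/16, -1/2), radius 1/432
No match — not equal.


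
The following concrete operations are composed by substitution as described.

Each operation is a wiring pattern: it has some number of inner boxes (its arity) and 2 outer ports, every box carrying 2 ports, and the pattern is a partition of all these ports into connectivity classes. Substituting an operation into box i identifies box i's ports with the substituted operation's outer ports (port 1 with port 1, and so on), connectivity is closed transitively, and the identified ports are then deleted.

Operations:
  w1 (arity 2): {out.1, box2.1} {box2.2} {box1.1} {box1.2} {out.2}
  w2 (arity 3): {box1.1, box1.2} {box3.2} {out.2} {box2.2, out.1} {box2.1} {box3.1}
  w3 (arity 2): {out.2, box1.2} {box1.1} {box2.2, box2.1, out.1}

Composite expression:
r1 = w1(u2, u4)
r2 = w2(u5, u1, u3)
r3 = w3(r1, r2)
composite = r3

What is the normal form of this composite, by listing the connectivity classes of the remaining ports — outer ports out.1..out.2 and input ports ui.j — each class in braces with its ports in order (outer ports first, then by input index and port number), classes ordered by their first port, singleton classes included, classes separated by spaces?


{out.1, u1.2} {out.2} {u1.1} {u2.1} {u2.2} {u3.1} {u3.2} {u4.1} {u4.2} {u5.1, u5.2}

Two ports join when wires chain via w3-identified ports.
stage w1: inputs (u2, u4), connectivity {out.1, u4.1} {out.2} {u2.1} {u2.2} {u4.2}, out.j its boundary
stage w2: inputs (u5, u1, u3), connectivity {out.1, u1.2} {out.2} {u1.1} {u3.1} {u3.2} {u5.1, u5.2}, out.j its boundary
stage w3: inputs (u2, u4, u5, u1, u3), connectivity {out.1, u1.2} {out.2} {u1.1} {u2.1} {u2.2} {u3.1} {u3.2} {u4.1} {u4.2} {u5.1, u5.2}, out.j its boundary


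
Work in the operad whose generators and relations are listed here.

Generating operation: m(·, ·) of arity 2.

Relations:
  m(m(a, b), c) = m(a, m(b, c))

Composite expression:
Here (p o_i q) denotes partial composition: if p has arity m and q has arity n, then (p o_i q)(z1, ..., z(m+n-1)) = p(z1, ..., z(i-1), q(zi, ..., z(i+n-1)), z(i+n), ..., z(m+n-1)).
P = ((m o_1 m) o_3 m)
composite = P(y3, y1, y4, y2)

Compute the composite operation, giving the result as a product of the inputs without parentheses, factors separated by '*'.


y3 * y1 * y4 * y2

Associativity of m dissolves the nesting; only the y-input order survives.
m(y3, y1) flattens to y3 * y1
m(y4, y2) flattens to y4 * y2
m(m(y3, y1), m(y4, y2)) flattens to y3 * y1 * y4 * y2


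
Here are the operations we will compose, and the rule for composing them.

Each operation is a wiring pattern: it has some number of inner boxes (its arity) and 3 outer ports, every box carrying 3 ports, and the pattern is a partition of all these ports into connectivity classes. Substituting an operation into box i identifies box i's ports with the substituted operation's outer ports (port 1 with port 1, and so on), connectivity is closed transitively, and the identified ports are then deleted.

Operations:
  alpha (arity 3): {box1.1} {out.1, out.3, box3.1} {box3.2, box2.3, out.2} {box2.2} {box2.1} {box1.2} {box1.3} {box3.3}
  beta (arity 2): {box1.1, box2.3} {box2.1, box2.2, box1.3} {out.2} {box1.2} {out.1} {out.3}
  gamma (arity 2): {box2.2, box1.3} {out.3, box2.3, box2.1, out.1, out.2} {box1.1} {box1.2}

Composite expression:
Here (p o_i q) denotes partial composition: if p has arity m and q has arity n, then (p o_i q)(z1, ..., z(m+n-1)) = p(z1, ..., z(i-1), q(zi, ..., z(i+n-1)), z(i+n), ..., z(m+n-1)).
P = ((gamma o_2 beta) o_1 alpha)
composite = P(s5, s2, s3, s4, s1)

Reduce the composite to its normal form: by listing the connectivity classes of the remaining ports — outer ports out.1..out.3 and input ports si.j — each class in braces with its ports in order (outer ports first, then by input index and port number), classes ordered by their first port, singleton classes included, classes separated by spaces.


{out.1, out.2, out.3} {s1.1, s1.2, s4.3} {s1.3, s4.1} {s2.1} {s2.2} {s2.3, s3.2} {s3.1} {s3.3} {s4.2} {s5.1} {s5.2} {s5.3}

Connectivity passes through glued gamma-boundaries; trace each wire chain.
the subtree at alpha composes to {out.1, out.3, s3.1} {out.2, s2.3, s3.2} {s2.1} {s2.2} {s3.3} {s5.1} {s5.2} {s5.3} on (s5, s2, s3); out.j = own outer ports
the subtree at beta composes to {out.1} {out.2} {out.3} {s1.1, s1.2, s4.3} {s1.3, s4.1} {s4.2} on (s4, s1); out.j = own outer ports
the subtree at gamma composes to {out.1, out.2, out.3} {s1.1, s1.2, s4.3} {s1.3, s4.1} {s2.1} {s2.2} {s2.3, s3.2} {s3.1} {s3.3} {s4.2} {s5.1} {s5.2} {s5.3} on (s5, s2, s3, s4, s1); out.j = own outer ports


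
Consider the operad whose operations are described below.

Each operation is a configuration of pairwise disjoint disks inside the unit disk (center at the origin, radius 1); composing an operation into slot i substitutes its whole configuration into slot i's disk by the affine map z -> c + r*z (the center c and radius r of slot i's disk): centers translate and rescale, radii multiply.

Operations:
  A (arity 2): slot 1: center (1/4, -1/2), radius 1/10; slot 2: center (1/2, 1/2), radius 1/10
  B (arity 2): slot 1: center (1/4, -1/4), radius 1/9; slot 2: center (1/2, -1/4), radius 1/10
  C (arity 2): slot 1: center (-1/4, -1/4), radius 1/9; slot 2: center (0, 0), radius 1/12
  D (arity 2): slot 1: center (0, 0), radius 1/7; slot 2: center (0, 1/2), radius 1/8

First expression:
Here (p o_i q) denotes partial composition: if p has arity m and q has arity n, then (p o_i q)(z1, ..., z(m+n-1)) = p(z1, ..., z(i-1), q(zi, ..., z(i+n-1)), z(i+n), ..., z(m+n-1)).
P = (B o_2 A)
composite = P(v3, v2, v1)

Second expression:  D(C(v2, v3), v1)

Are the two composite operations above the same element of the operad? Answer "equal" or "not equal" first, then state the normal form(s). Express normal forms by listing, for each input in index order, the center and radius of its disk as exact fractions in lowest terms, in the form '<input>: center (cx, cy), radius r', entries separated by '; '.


not equal; the first gives v1: center (11/20, -1/5), radius 1/100; v2: center (21/40, -3/10), radius 1/100; v3: center (1/4, -1/4), radius 1/9 and the second v1: center (0, 1/2), radius 1/8; v2: center (-1/28, -1/28), radius 1/63; v3: center (0, 0), radius 1/84

Normal form of the first expression: v1: center (11/20, -1/5), radius 1/100; v2: center (21/40, -3/10), radius 1/100; v3: center (1/4, -1/4), radius 1/9
Normal form of the second expression: v1: center (0, 1/2), radius 1/8; v2: center (-1/28, -1/28), radius 1/63; v3: center (0, 0), radius 1/84
No match — not equal.


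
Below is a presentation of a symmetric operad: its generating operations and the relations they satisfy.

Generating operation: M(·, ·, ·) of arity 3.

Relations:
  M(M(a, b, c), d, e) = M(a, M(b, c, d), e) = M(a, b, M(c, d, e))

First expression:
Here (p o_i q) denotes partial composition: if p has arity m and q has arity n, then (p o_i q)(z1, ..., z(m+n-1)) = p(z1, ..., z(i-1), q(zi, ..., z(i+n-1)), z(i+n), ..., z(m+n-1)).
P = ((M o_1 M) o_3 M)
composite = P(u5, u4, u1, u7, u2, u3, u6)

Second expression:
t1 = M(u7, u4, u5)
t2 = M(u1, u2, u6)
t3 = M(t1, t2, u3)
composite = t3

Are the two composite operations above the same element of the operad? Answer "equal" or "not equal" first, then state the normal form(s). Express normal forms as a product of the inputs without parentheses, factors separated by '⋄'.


not equal; first: u5 ⋄ u4 ⋄ u1 ⋄ u7 ⋄ u2 ⋄ u3 ⋄ u6; second: u7 ⋄ u4 ⋄ u5 ⋄ u1 ⋄ u2 ⋄ u6 ⋄ u3


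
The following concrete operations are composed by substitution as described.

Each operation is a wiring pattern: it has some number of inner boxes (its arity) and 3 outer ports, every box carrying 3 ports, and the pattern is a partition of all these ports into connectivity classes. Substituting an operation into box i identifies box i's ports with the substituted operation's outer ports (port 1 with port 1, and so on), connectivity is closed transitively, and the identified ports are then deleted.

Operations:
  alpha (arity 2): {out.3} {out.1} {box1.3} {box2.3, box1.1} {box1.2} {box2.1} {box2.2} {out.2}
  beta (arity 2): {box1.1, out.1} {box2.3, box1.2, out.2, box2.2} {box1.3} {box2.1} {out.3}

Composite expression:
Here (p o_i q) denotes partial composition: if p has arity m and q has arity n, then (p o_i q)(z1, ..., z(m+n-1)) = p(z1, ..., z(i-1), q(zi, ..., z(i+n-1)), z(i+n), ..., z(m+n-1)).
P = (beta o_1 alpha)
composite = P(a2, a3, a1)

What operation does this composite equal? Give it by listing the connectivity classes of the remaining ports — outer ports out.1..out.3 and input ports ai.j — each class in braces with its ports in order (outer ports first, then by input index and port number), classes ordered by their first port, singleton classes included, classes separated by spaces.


{out.1} {out.2, a1.2, a1.3} {out.3} {a1.1} {a2.1, a3.3} {a2.2} {a2.3} {a3.1} {a3.2}


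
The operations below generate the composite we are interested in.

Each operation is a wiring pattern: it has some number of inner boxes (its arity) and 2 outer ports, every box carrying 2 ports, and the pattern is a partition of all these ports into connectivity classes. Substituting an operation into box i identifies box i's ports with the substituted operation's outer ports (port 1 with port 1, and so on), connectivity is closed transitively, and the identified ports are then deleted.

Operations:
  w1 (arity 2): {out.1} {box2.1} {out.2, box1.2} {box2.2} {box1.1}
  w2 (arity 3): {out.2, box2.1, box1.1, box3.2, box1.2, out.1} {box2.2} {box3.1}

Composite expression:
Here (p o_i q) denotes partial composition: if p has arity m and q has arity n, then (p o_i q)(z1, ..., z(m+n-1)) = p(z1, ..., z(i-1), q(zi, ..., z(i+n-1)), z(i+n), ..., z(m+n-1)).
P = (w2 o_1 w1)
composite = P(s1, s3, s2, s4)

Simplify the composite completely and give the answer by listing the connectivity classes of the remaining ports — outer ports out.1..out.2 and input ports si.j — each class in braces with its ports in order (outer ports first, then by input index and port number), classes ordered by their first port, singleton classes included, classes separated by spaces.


After gluing at w2, chains via deleted ports link the s-ports.
w1 over (s1, s3) gives {out.1} {out.2, s1.2} {s1.1} {s3.1} {s3.2}, out.j being that stage's outer ports
w2 over (s1, s3, s2, s4) gives {out.1, out.2, s1.2, s2.1, s4.2} {s1.1} {s2.2} {s3.1} {s3.2} {s4.1}, out.j being that stage's outer ports

{out.1, out.2, s1.2, s2.1, s4.2} {s1.1} {s2.2} {s3.1} {s3.2} {s4.1}


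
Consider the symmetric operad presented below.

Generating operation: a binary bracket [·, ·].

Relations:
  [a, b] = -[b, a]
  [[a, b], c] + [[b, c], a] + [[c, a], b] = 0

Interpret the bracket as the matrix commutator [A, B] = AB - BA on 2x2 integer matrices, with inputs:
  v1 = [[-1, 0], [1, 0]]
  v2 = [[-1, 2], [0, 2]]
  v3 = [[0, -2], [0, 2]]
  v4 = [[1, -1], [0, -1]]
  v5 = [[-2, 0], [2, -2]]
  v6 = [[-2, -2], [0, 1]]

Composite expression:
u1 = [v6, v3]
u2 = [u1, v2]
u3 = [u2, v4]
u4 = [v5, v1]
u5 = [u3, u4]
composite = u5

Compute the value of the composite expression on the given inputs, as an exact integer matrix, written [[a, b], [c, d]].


[[24, 0], [0, -24]]

[v6, v3] = [[0, 2], [0, 0]]
[[v6, v3], v2] = [[0, 6], [0, 0]]
[[[v6, v3], v2], v4] = [[0, -12], [0, 0]]
[v5, v1] = [[0, 0], [-2, 0]]
[[[[v6, v3], v2], v4], [v5, v1]] = [[24, 0], [0, -24]]


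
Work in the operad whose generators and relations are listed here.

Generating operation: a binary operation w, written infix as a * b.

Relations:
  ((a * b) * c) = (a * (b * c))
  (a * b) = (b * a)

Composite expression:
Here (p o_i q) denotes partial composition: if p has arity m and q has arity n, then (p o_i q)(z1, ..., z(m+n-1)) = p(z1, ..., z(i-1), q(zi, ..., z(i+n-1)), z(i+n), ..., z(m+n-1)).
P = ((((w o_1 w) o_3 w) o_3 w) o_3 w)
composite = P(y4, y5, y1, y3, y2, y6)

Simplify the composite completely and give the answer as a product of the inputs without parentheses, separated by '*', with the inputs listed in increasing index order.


y1 * y2 * y3 * y4 * y5 * y6

Shape and order are irrelevant to w; the y-input set decides.
(y4 * y5) unparenthesizes to y4 * y5
(y1 * y3) unparenthesizes to y1 * y3
((y1 * y3) * y2) unparenthesizes to y1 * y3 * y2
(((y1 * y3) * y2) * y6) unparenthesizes to y1 * y3 * y2 * y6
((y4 * y5) * (((y1 * y3) * y2) * y6)) unparenthesizes to y4 * y5 * y1 * y3 * y2 * y6
commutativity sorts the factors: y1 * y2 * y3 * y4 * y5 * y6


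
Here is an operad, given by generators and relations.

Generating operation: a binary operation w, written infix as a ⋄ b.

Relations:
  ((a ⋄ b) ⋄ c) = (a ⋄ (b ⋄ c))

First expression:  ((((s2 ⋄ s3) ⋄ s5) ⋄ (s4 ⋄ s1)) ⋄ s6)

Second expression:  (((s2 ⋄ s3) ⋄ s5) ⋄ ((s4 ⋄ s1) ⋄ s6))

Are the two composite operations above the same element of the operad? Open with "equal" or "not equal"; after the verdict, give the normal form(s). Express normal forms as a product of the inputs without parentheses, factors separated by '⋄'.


The first expression reduces to s2 ⋄ s3 ⋄ s5 ⋄ s4 ⋄ s1 ⋄ s6
The second expression reduces to s2 ⋄ s3 ⋄ s5 ⋄ s4 ⋄ s1 ⋄ s6
One common form — equal.

equal: each reduces to s2 ⋄ s3 ⋄ s5 ⋄ s4 ⋄ s1 ⋄ s6


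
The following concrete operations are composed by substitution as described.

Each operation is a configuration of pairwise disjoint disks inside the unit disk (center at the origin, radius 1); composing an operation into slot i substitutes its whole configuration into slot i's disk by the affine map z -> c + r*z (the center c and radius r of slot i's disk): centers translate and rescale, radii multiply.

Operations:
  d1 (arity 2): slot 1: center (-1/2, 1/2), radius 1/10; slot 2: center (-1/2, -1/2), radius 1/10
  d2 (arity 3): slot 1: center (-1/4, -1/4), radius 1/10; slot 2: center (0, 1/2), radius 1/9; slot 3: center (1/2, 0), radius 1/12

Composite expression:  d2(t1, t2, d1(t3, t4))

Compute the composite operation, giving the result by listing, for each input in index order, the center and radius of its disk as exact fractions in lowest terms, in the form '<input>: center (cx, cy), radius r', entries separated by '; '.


t1: center (-1/4, -1/4), radius 1/10; t2: center (0, 1/2), radius 1/9; t3: center (11/24, 1/24), radius 1/120; t4: center (11/24, -1/24), radius 1/120

Affine substitution under d2: radii multiply and t-centers shift.
t1 passes through 1 substitution, ending at center (-1/4, -1/4), radius 1/10
t2 passes through 1 substitution, ending at center (0, 1/2), radius 1/9
t3 passes through 2 substitutions, ending at center (11/24, 1/24), radius 1/120
t4 passes through 2 substitutions, ending at center (11/24, -1/24), radius 1/120


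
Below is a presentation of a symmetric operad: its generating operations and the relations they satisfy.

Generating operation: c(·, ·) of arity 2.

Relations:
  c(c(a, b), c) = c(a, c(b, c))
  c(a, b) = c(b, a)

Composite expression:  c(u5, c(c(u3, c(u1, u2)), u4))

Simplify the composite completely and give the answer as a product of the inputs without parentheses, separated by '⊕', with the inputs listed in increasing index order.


u1 ⊕ u2 ⊕ u3 ⊕ u4 ⊕ u5

Both nesting and order wash out for c; what remains is which u's occur.
c(u1, u2) flattens to u1 ⊕ u2
c(u3, c(u1, u2)) flattens to u3 ⊕ u1 ⊕ u2
c(c(u3, c(u1, u2)), u4) flattens to u3 ⊕ u1 ⊕ u2 ⊕ u4
c(u5, c(c(u3, c(u1, u2)), u4)) flattens to u5 ⊕ u3 ⊕ u1 ⊕ u2 ⊕ u4
rearranged into index order: u1 ⊕ u2 ⊕ u3 ⊕ u4 ⊕ u5


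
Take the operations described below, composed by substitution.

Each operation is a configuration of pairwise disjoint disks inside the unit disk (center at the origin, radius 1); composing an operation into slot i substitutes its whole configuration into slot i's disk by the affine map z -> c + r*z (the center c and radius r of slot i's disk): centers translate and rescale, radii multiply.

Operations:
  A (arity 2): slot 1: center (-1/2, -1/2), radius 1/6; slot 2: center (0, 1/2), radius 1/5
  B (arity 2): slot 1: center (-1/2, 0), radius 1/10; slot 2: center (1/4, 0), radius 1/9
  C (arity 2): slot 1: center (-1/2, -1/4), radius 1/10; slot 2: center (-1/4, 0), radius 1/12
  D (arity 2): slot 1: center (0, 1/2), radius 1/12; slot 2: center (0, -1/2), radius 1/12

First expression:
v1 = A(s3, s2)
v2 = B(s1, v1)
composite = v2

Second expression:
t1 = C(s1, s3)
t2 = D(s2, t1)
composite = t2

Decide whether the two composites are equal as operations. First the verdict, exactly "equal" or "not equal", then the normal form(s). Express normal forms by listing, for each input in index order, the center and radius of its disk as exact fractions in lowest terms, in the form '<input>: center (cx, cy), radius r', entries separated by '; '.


not equal; first: s1: center (-1/2, 0), radius 1/10; s2: center (1/4, 1/18), radius 1/45; s3: center (7/36, -1/18), radius 1/54; second: s1: center (-1/24, -25/48), radius 1/120; s2: center (0, 1/2), radius 1/12; s3: center (-1/48, -1/2), radius 1/144


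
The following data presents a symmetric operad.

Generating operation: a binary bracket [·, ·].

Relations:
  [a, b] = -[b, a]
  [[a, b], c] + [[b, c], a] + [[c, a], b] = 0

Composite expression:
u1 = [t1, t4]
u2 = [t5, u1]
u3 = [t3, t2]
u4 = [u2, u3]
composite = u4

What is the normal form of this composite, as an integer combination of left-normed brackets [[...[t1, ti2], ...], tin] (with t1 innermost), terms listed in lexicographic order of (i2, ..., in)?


Antisymmetry and Jacobi reduce to t1-anchored left-normed brackets.
Composite bracket: [[t5, [t1, t4]], [t3, t2]]
Each bracket splits as ab - ba, giving 16 signed words (2^4 = 16).
Words beginning with t1 determine it all:
  t1t4t5t2t3 (sign +1) contributes +[[[[t1, t4], t5], t2], t3]
  t1t4t5t3t2 (sign -1) contributes -[[[[t1, t4], t5], t3], t2]

[[[[t1, t4], t5], t2], t3] - [[[[t1, t4], t5], t3], t2]


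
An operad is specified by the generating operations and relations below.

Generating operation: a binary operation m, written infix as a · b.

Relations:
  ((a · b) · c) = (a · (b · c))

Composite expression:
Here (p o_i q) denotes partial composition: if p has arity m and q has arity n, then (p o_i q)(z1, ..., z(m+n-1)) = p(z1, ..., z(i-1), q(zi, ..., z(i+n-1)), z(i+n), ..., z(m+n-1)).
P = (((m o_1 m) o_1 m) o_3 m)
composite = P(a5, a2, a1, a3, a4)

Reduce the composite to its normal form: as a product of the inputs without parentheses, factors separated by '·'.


a5 · a2 · a1 · a3 · a4

Under associativity of m, the answer is the a's in reading order.
(a5 · a2) flattens to a5 · a2
(a1 · a3) flattens to a1 · a3
((a5 · a2) · (a1 · a3)) flattens to a5 · a2 · a1 · a3
(((a5 · a2) · (a1 · a3)) · a4) flattens to a5 · a2 · a1 · a3 · a4


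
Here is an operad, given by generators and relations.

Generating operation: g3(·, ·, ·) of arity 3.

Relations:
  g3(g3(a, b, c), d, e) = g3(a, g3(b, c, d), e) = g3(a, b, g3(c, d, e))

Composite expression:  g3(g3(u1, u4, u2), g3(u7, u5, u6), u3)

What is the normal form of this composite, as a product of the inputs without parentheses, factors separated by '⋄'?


u1 ⋄ u4 ⋄ u2 ⋄ u7 ⋄ u5 ⋄ u6 ⋄ u3

All parenthesizations of g3 agree; list the u-inputs left to right.
g3(u1, u4, u2) reduces to u1 ⋄ u4 ⋄ u2
g3(u7, u5, u6) reduces to u7 ⋄ u5 ⋄ u6
g3(g3(u1, u4, u2), g3(u7, u5, u6), u3) reduces to u1 ⋄ u4 ⋄ u2 ⋄ u7 ⋄ u5 ⋄ u6 ⋄ u3


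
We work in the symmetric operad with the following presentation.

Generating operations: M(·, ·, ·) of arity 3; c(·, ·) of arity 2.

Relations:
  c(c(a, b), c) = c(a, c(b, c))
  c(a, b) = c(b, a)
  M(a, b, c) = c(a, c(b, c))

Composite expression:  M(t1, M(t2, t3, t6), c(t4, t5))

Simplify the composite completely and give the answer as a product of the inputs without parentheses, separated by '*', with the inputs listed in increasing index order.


t1 * t2 * t3 * t4 * t5 * t6

Shape and order are irrelevant to M; the t-input set decides.
M(t2, t3, t6) spells out as t2 * t3 * t6
c(t4, t5) spells out as t4 * t5
M(t1, M(t2, t3, t6), c(t4, t5)) spells out as t1 * t2 * t3 * t6 * t4 * t5
rearranged into index order: t1 * t2 * t3 * t4 * t5 * t6


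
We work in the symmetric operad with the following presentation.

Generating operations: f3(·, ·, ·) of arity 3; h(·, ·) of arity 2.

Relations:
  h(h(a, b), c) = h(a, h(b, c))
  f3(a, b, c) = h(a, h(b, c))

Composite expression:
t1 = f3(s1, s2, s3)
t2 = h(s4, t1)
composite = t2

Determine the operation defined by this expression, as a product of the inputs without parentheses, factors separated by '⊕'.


Every regrouping of h is equal, so read the s-inputs in written order.
f3(s1, s2, s3) unparenthesizes to s1 ⊕ s2 ⊕ s3
h(s4, f3(s1, s2, s3)) unparenthesizes to s4 ⊕ s1 ⊕ s2 ⊕ s3

s4 ⊕ s1 ⊕ s2 ⊕ s3


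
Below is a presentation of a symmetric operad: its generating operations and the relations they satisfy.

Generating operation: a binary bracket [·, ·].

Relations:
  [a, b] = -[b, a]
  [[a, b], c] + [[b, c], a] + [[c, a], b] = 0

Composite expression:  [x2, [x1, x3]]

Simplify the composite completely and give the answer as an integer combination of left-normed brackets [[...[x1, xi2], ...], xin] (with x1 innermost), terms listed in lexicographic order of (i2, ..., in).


-[[x1, x3], x2]

Left-normed coefficients sit on the x1-initial expansion words.
Composite bracket: [x2, [x1, x3]]
Full expansion: 4 signed words from ab - ba (2^2 = 4).
The x1-initial words carry the normal form:
  x1x3x2 (sign -1) contributes -[[x1, x3], x2]


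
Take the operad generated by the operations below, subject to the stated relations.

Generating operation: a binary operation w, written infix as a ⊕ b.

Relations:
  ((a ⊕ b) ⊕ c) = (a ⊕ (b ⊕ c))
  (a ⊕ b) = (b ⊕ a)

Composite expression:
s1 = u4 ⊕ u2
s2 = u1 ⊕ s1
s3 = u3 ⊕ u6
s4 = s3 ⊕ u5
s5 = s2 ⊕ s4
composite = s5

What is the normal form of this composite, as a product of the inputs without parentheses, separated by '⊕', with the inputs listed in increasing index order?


u1 ⊕ u2 ⊕ u3 ⊕ u4 ⊕ u5 ⊕ u6

Reordering under w is free, so list the u-inputs canonically.
(u4 ⊕ u2) unparenthesizes to u4 ⊕ u2
(u1 ⊕ (u4 ⊕ u2)) unparenthesizes to u1 ⊕ u4 ⊕ u2
(u3 ⊕ u6) unparenthesizes to u3 ⊕ u6
((u3 ⊕ u6) ⊕ u5) unparenthesizes to u3 ⊕ u6 ⊕ u5
((u1 ⊕ (u4 ⊕ u2)) ⊕ ((u3 ⊕ u6) ⊕ u5)) unparenthesizes to u1 ⊕ u4 ⊕ u2 ⊕ u3 ⊕ u6 ⊕ u5
putting the inputs in ascending order: u1 ⊕ u2 ⊕ u3 ⊕ u4 ⊕ u5 ⊕ u6


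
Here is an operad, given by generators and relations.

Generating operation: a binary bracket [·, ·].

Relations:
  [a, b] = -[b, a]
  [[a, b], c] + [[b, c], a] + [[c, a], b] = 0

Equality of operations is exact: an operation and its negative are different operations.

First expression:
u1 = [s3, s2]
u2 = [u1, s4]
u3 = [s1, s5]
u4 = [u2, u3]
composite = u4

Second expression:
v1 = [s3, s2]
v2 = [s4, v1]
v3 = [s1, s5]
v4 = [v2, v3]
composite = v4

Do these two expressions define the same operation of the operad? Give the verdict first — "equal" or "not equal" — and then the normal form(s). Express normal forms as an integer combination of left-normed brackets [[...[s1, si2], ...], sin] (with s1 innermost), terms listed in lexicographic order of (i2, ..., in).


The first expression, normalized: [[[[s1, s5], s2], s3], s4] - [[[[s1, s5], s3], s2], s4] - [[[[s1, s5], s4], s2], s3] + [[[[s1, s5], s4], s3], s2]
The second expression, normalized: -[[[[s1, s5], s2], s3], s4] + [[[[s1, s5], s3], s2], s4] + [[[[s1, s5], s4], s2], s3] - [[[[s1, s5], s4], s3], s2]
The normal forms differ: not equal.

not equal — first [[[[s1, s5], s2], s3], s4] - [[[[s1, s5], s3], s2], s4] - [[[[s1, s5], s4], s2], s3] + [[[[s1, s5], s4], s3], s2], second -[[[[s1, s5], s2], s3], s4] + [[[[s1, s5], s3], s2], s4] + [[[[s1, s5], s4], s2], s3] - [[[[s1, s5], s4], s3], s2]


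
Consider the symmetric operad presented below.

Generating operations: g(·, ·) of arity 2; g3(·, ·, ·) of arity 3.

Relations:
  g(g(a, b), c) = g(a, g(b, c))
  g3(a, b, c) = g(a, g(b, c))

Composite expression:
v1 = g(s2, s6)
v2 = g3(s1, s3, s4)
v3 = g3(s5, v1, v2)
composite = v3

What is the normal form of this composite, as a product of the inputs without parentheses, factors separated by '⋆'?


s5 ⋆ s2 ⋆ s6 ⋆ s1 ⋆ s3 ⋆ s4

All parenthesizations of g3 agree; list the s-inputs left to right.
g(s2, s6) unparenthesizes to s2 ⋆ s6
g3(s1, s3, s4) unparenthesizes to s1 ⋆ s3 ⋆ s4
g3(s5, g(s2, s6), g3(s1, s3, s4)) unparenthesizes to s5 ⋆ s2 ⋆ s6 ⋆ s1 ⋆ s3 ⋆ s4


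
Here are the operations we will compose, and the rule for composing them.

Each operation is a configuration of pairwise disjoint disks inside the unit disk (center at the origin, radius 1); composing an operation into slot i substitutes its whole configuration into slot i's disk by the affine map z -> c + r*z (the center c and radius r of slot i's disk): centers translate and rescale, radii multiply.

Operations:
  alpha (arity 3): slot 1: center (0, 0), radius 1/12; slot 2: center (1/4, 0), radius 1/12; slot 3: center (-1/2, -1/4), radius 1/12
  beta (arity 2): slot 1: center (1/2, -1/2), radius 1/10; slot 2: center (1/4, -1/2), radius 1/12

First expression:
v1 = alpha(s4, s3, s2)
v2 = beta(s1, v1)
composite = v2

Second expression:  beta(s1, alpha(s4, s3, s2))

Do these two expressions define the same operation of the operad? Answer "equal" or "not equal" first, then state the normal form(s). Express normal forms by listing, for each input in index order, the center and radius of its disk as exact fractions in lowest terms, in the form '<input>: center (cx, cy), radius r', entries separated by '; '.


In normal form, the first expression is s1: center (1/2, -1/2), radius 1/10; s2: center (5/24, -25/48), radius 1/144; s3: center (13/48, -1/2), radius 1/144; s4: center (1/4, -1/2), radius 1/144
In normal form, the second expression is s1: center (1/2, -1/2), radius 1/10; s2: center (5/24, -25/48), radius 1/144; s3: center (13/48, -1/2), radius 1/144; s4: center (1/4, -1/2), radius 1/144
One common form — equal.

equal — both sides give s1: center (1/2, -1/2), radius 1/10; s2: center (5/24, -25/48), radius 1/144; s3: center (13/48, -1/2), radius 1/144; s4: center (1/4, -1/2), radius 1/144


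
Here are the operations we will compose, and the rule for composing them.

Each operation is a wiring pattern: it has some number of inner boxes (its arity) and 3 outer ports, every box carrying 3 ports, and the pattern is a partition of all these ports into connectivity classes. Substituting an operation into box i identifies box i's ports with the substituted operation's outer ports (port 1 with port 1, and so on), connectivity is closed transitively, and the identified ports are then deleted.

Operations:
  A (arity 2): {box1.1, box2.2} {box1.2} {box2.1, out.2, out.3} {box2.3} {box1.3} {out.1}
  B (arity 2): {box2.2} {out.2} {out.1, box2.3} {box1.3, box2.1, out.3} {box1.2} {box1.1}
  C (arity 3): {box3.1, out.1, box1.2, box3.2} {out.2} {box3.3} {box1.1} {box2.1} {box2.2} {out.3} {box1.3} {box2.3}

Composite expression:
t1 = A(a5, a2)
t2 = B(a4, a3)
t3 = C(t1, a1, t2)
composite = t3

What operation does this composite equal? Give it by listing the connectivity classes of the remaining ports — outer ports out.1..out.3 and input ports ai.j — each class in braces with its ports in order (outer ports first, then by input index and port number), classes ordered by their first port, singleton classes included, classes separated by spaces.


Reachability decides: close wires over C-identified ports.
through A, on inputs (a5, a2): {out.1} {out.2, out.3, a2.1} {a2.2, a5.1} {a2.3} {a5.2} {a5.3} (out.j = stage outer ports)
through B, on inputs (a4, a3): {out.1, a3.3} {out.2} {out.3, a3.1, a4.3} {a3.2} {a4.1} {a4.2} (out.j = stage outer ports)
through C, on inputs (a5, a2, a1, a4, a3): {out.1, a2.1, a3.3} {out.2} {out.3} {a1.1} {a1.2} {a1.3} {a2.2, a5.1} {a2.3} {a3.1, a4.3} {a3.2} {a4.1} {a4.2} {a5.2} {a5.3} (out.j = stage outer ports)

{out.1, a2.1, a3.3} {out.2} {out.3} {a1.1} {a1.2} {a1.3} {a2.2, a5.1} {a2.3} {a3.1, a4.3} {a3.2} {a4.1} {a4.2} {a5.2} {a5.3}


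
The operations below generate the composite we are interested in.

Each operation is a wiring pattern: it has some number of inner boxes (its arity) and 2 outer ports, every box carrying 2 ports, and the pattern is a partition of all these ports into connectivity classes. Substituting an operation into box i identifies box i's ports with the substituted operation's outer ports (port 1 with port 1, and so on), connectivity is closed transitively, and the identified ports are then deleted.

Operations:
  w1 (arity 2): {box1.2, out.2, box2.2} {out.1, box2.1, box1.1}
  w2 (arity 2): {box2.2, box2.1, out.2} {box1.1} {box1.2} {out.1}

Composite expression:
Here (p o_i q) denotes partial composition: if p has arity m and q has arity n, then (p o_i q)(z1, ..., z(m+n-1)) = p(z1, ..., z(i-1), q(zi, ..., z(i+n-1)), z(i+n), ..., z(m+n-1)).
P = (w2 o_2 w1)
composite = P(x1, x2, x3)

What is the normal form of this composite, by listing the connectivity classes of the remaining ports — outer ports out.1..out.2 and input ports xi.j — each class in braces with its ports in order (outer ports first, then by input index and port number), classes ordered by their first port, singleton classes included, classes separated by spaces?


{out.1} {out.2, x2.1, x2.2, x3.1, x3.2} {x1.1} {x1.2}

Two ports join when wires chain via w2-identified ports.
composing w1 on (x2, x3), with out.j its own outer ports: {out.1, x2.1, x3.1} {out.2, x2.2, x3.2}
composing w2 on (x1, x2, x3), with out.j its own outer ports: {out.1} {out.2, x2.1, x2.2, x3.1, x3.2} {x1.1} {x1.2}


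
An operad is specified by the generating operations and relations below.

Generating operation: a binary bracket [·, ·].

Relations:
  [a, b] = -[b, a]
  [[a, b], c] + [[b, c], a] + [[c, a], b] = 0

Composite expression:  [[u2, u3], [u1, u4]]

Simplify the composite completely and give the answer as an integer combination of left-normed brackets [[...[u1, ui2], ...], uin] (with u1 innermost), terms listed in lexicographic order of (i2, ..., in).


In the tensor algebra, words opening u1 carry the u1-anchored form.
Composite bracket: [[u2, u3], [u1, u4]]
The bracket unfolds into 8 signed words via [a, b] = ab - ba (2^3 = 8).
The u1-initial words carry the normal form:
  from u1u4u2u3, sign -1: term -[[[u1, u4], u2], u3]
  from u1u4u3u2, sign +1: term +[[[u1, u4], u3], u2]

-[[[u1, u4], u2], u3] + [[[u1, u4], u3], u2]


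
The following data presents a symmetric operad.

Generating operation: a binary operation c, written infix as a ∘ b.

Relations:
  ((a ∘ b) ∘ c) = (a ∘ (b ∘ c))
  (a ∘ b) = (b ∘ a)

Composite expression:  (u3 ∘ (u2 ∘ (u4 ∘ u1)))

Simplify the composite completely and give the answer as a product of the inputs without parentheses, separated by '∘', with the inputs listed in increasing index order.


u1 ∘ u2 ∘ u3 ∘ u4
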